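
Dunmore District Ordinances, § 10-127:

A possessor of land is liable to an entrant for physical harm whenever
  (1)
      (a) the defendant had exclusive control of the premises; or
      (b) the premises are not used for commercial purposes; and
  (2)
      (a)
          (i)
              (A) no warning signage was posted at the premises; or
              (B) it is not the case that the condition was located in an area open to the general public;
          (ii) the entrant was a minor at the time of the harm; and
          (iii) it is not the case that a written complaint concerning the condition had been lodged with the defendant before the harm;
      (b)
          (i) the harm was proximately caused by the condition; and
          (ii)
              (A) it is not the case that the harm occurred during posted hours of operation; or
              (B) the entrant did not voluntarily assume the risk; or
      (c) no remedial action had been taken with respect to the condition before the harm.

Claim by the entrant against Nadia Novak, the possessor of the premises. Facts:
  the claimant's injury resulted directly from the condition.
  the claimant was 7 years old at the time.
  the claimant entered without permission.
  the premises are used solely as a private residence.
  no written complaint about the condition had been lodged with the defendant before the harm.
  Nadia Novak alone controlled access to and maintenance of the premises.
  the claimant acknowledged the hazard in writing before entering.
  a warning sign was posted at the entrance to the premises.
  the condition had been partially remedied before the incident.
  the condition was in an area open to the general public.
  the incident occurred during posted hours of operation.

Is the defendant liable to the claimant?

No — not liable.

(a) exclusive control — satisfied.
(b) not (commercial use) — satisfied.
(1) = T OR T = true.
(A) no signage posted — fails.
(B) not (public area) — not satisfied.
So (i) is not satisfied (F OR F).
(ii) entrant a minor — holds.
(iii) not (complaint lodged) — met.
So (a) is not satisfied (F AND T AND T).
(i) proximate cause — met.
(A) not (during posted hours) — not satisfied.
(B) no assumed risk — not met.
So (ii) is not satisfied (F OR F).
(b) = T AND F = false.
(c) no remedial action — fails.
(2): F OR F OR F → false.
So Overall is not satisfied (T AND F).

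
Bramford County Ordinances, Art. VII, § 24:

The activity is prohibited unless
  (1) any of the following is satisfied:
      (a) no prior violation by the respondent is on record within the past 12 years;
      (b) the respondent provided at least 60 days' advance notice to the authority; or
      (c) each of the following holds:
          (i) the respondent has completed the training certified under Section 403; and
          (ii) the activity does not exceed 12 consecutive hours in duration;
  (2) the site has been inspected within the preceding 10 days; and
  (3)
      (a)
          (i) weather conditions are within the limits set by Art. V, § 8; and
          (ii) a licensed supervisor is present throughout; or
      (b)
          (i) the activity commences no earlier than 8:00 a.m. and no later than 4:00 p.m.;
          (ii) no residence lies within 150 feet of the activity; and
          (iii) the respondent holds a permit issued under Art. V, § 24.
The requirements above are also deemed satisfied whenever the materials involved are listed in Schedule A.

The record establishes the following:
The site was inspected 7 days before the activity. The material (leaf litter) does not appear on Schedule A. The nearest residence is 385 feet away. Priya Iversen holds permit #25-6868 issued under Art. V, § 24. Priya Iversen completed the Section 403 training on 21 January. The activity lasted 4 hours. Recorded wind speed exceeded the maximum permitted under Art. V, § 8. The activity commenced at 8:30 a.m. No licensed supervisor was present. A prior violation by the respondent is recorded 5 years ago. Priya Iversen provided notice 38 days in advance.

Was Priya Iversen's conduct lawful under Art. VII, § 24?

Yes — lawful.

(a) no prior violation — fails.
(b) ≥60 days' notice — fails.
(i) training certified — holds.
(ii) ≤ 12 hrs duration — met.
So (c) is satisfied (T AND T).
(1) = F OR F OR T = true.
(2) site inspected — satisfied.
(i) weather ok — not met.
(ii) supervisor present — fails.
(a) = F AND F = false.
(i) start within hours — met.
(ii) no residence in 150 ft — holds.
(iii) holds permit — met.
(b): T AND T AND T → true.
(3) = F OR T = true.
Overall = T AND T AND T = true.
Exception (Schedule A material) — not satisfied.
Result: main true OR exception false → true.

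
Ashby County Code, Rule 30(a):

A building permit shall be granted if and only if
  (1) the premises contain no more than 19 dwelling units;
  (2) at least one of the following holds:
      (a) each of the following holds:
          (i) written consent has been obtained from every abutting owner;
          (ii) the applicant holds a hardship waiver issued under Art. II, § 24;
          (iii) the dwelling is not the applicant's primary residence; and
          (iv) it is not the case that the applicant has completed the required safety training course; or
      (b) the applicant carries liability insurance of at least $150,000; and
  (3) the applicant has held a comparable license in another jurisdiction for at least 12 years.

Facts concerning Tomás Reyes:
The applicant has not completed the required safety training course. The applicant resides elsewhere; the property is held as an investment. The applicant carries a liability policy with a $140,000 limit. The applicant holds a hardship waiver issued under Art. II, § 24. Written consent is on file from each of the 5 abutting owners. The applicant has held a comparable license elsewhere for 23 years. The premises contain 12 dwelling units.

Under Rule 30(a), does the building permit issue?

Yes — granted.

(1) ≤ 19 units — met.
(i) all abutters consent — holds.
(ii) hardship waiver — met.
(iii) not (primary residence) — holds.
(iv) not (safety training) — satisfied.
(a): T AND T AND T AND T → true.
(b) insurance ≥ $150,000 — not satisfied.
(2): T OR F → true.
(3) prior license ≥ 12 yr — holds.
Overall = T AND T AND T = true.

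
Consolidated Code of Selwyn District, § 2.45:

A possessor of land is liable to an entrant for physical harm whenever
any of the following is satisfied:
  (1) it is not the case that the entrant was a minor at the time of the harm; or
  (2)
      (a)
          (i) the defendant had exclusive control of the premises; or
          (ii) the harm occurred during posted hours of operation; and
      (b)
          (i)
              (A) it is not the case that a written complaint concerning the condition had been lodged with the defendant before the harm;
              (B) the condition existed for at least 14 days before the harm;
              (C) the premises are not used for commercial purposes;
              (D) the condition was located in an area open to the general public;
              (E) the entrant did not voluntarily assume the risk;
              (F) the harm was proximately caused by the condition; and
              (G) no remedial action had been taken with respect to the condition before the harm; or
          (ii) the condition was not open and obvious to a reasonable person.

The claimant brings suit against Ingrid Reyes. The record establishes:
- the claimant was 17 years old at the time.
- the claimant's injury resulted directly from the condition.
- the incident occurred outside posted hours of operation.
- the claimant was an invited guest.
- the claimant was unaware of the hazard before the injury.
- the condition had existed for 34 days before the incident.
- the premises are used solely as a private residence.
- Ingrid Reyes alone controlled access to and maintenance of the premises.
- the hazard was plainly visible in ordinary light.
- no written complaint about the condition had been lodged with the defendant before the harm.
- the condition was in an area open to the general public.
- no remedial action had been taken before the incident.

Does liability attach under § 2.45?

(1) not (entrant a minor) — not met.
(i) exclusive control — holds.
(ii) during posted hours — not satisfied.
(a) = T OR F = true.
(A) not (complaint lodged) — holds.
(B) condition ≥14 days old — met.
(C) not (commercial use) — holds.
(D) public area — satisfied.
(E) no assumed risk — satisfied.
(F) proximate cause — satisfied.
(G) no remedial action — holds.
(i) = T AND T AND T AND T AND T AND T AND T = true.
(ii) not open/obvious — fails.
So (b) is satisfied (T OR F).
(2) = T AND T = true.
Overall: F OR T → true.

Yes — liable.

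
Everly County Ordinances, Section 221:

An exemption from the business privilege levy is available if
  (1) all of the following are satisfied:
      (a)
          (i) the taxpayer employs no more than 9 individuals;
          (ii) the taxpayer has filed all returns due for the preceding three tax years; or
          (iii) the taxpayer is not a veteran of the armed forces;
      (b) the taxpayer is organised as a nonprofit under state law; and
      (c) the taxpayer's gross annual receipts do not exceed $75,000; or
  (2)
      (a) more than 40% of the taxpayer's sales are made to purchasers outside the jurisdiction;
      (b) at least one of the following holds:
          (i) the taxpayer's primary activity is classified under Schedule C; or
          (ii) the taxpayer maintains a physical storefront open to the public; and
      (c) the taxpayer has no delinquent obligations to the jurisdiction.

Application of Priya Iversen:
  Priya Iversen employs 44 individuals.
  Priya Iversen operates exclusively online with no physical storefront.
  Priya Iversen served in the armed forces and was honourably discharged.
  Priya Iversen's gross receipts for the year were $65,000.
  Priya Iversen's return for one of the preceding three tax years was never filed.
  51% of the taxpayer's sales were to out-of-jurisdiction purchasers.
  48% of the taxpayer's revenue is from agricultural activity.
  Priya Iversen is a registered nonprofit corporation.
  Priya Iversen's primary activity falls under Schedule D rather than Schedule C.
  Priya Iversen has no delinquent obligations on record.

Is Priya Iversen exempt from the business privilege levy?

No — not exempt.

(i) ≤ 9 employees — not met.
(ii) returns current — not satisfied.
(iii) not (veteran) — fails.
(a): F OR F OR F → false.
(b) nonprofit — met.
(c) receipts ≤ $75,000 — holds.
(1) = F AND T AND T = false.
(a) >40% out-of-jur. sales — holds.
(i) Schedule C activity — not met.
(ii) has storefront — not met.
(b) = F OR F = false.
(c) no delinquency — met.
(2) = T AND F AND T = false.
So Overall is not satisfied (F OR F).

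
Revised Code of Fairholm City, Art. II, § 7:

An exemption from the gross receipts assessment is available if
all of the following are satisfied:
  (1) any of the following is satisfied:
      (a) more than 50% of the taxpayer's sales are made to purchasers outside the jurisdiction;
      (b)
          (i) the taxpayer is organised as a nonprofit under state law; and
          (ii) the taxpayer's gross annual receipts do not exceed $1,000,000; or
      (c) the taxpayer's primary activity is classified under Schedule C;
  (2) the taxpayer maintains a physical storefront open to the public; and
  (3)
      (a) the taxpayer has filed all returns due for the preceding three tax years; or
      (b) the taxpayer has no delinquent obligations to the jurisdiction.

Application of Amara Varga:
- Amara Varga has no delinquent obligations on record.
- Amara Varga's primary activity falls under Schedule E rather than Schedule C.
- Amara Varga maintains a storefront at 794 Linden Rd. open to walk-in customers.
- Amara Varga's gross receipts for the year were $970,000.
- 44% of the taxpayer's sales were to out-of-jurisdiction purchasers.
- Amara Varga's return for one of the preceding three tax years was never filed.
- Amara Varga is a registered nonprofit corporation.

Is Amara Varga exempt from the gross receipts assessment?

Yes — exempt.

(a) >50% out-of-jur. sales — not satisfied.
(i) nonprofit — met.
(ii) receipts ≤ $1,000,000 — satisfied.
(b): T AND T → true.
(c) Schedule C activity — fails.
(1) = F OR T OR F = true.
(2) has storefront — met.
(a) returns current — not satisfied.
(b) no delinquency — holds.
(3) = F OR T = true.
So Overall is satisfied (T AND T AND T).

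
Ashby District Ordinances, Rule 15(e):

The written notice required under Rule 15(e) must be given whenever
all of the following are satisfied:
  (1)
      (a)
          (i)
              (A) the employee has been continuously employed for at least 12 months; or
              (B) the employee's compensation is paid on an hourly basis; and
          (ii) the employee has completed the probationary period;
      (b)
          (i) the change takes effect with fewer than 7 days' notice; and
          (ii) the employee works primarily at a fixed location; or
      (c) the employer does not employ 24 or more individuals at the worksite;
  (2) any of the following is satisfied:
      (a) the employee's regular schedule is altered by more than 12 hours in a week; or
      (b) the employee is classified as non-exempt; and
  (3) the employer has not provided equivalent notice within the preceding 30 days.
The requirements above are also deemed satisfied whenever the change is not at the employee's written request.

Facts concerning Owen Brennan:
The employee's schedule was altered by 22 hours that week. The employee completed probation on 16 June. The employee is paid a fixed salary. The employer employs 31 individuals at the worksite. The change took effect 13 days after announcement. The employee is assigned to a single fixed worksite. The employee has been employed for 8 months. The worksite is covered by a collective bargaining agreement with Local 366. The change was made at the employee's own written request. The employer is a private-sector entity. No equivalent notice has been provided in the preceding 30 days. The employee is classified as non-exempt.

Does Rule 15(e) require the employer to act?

(A) tenure ≥ 12 mo. — not satisfied.
(B) hourly-paid — not satisfied.
(i) = F OR F = false.
(ii) past probation — met.
(a): F AND T → false.
(i) < 7 days' notice — not met.
(ii) fixed location — satisfied.
So (b) is not satisfied (F AND T).
(c) not (≥ 24 at site) — not met.
So (1) is not satisfied (F OR F OR F).
(a) schedule shift > 12h — met.
(b) non-exempt — satisfied.
(2): T OR T → true.
(3) no recent notice — holds.
So Overall is not satisfied (F AND T AND T).
Exception (not employee-requested) — not satisfied.
Result: main false OR exception false → false.

No — not required.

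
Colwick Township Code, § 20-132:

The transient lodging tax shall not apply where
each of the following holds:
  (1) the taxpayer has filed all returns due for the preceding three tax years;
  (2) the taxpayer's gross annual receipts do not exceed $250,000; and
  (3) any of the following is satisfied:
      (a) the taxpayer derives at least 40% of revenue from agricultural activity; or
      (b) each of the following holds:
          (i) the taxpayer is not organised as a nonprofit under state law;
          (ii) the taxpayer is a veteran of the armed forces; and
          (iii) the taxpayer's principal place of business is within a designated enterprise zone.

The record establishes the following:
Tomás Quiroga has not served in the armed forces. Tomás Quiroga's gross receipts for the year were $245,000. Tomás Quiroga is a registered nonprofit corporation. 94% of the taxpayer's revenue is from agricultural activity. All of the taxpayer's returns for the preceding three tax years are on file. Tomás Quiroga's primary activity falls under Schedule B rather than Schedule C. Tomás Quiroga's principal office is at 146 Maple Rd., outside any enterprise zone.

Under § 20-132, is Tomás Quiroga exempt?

Yes — exempt.

(1) returns current — holds.
(2) receipts ≤ $250,000 — satisfied.
(a) ≥40% agricultural — holds.
(i) not (nonprofit) — fails.
(ii) veteran — fails.
(iii) in enterprise zone — not satisfied.
(b): F AND F AND F → false.
So (3) is satisfied (T OR F).
Overall: T AND T AND T → true.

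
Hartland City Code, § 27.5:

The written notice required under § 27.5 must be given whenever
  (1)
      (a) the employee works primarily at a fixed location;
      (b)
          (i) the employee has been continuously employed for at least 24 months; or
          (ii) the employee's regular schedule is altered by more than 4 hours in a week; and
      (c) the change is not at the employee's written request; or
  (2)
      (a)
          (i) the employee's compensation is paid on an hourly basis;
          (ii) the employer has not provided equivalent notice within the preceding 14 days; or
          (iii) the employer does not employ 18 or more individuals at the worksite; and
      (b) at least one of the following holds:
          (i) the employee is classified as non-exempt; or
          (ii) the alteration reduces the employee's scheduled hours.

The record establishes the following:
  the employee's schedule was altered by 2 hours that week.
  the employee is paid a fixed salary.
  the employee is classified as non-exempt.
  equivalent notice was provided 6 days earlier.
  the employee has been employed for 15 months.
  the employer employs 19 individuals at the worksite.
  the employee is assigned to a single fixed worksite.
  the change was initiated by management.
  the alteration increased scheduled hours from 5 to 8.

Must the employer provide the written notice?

(a) fixed location — met.
(i) tenure ≥ 24 mo. — fails.
(ii) schedule shift > 4h — not met.
(b) = F OR F = false.
(c) not employee-requested — met.
(1): T AND F AND T → false.
(i) hourly-paid — not met.
(ii) no recent notice — not met.
(iii) not (≥ 18 at site) — not met.
(a): F OR F OR F → false.
(i) non-exempt — holds.
(ii) hours reduced — fails.
(b): T OR F → true.
(2): F AND T → false.
Overall: F OR F → false.

No — not required.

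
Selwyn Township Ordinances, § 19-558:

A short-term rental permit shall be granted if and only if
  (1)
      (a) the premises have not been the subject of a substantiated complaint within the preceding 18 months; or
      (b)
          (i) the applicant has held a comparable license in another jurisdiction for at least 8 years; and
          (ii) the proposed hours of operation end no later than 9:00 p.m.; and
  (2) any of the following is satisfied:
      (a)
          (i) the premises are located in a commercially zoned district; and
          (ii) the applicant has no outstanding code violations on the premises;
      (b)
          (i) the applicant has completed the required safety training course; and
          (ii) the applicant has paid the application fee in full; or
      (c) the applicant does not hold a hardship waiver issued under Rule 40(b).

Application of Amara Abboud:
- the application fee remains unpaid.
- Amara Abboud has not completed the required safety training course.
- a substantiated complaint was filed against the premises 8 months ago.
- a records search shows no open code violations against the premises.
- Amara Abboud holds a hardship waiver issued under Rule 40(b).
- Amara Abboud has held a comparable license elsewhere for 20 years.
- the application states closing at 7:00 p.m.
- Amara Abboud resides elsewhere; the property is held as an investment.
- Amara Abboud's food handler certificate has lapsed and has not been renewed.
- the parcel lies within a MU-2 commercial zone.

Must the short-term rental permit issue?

Yes — granted.

(a) no complaint in 18 mo. — not satisfied.
(i) prior license ≥ 8 yr — met.
(ii) closes by 9 p.m. — satisfied.
(b) = T AND T = true.
(1): F OR T → true.
(i) commercially zoned — met.
(ii) no code violations — met.
So (a) is satisfied (T AND T).
(i) safety training — fails.
(ii) fee paid — not met.
(b) = F AND F = false.
(c) not (hardship waiver) — not met.
(2): T OR F OR F → true.
So Overall is satisfied (T AND T).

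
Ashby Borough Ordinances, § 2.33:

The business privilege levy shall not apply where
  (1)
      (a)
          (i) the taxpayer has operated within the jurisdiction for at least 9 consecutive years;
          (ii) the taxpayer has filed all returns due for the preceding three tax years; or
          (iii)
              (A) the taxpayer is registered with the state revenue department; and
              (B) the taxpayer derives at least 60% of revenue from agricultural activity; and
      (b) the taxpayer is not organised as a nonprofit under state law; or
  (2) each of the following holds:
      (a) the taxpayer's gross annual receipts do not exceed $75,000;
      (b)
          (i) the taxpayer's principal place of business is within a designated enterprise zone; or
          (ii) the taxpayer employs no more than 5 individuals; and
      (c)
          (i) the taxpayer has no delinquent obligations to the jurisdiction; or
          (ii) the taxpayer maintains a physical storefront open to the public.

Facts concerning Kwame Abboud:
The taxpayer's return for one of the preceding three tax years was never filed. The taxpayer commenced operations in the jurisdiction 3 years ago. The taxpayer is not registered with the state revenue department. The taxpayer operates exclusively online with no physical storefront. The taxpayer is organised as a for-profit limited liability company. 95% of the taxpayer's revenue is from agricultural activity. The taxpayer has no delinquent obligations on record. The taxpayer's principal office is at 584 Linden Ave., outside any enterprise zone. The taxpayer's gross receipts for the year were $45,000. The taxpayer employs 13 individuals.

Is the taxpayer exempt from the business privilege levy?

No — not exempt.

(i) ≥ 9 yrs in jurisdiction — not met.
(ii) returns current — not satisfied.
(A) state-registered — not met.
(B) ≥60% agricultural — met.
(iii): F AND T → false.
So (a) is not satisfied (F OR F OR F).
(b) not (nonprofit) — holds.
(1): F AND T → false.
(a) receipts ≤ $75,000 — holds.
(i) in enterprise zone — fails.
(ii) ≤ 5 employees — fails.
(b) = F OR F = false.
(i) no delinquency — holds.
(ii) has storefront — not met.
(c): T OR F → true.
So (2) is not satisfied (T AND F AND T).
Overall: F OR F → false.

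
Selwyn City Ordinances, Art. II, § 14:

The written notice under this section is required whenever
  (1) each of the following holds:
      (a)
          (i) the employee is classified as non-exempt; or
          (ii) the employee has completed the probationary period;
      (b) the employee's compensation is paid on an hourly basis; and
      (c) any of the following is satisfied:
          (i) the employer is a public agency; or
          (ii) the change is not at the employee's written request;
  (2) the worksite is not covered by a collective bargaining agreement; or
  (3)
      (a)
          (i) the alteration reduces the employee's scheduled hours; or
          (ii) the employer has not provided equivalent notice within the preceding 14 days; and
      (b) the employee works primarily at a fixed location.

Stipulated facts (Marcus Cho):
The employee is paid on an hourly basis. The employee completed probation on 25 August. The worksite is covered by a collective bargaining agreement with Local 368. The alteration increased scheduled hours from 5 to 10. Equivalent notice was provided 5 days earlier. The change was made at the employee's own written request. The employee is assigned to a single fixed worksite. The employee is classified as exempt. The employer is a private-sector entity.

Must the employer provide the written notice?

(i) non-exempt — fails.
(ii) past probation — met.
(a): F OR T → true.
(b) hourly-paid — satisfied.
(i) public agency — not met.
(ii) not employee-requested — not satisfied.
So (c) is not satisfied (F OR F).
So (1) is not satisfied (T AND T AND F).
(2) no CBA — not met.
(i) hours reduced — not satisfied.
(ii) no recent notice — fails.
(a): F OR F → false.
(b) fixed location — holds.
(3): F AND T → false.
Overall = F OR F OR F = false.

No — not required.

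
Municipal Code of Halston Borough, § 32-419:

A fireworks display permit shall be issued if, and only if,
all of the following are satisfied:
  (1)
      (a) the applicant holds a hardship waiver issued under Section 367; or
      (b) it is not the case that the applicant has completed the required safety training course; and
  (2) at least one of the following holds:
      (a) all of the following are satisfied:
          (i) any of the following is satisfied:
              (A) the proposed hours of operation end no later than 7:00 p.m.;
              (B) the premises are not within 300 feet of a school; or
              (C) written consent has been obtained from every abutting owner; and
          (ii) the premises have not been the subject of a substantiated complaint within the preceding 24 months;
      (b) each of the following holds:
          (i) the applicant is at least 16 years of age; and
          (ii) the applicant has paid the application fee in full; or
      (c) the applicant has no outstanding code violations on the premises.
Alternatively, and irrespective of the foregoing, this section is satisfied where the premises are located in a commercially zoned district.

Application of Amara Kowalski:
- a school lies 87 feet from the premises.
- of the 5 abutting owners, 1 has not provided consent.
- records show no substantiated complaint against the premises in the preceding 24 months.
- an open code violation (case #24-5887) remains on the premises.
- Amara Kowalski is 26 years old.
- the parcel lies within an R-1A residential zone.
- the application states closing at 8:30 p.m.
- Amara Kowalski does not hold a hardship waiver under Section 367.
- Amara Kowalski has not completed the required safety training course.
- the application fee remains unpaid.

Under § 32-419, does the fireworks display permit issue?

No — denied.

(a) hardship waiver — not met.
(b) not (safety training) — holds.
(1): F OR T → true.
(A) closes by 7 p.m. — not met.
(B) ≥300 ft from school — not met.
(C) all abutters consent — not satisfied.
So (i) is not satisfied (F OR F OR F).
(ii) no complaint in 24 mo. — holds.
(a): F AND T → false.
(i) age ≥ 16 — met.
(ii) fee paid — not met.
(b): T AND F → false.
(c) no code violations — not satisfied.
So (2) is not satisfied (F OR F OR F).
So Overall is not satisfied (T AND F).
Exception (commercially zoned) — not satisfied.
Result: main false OR exception false → false.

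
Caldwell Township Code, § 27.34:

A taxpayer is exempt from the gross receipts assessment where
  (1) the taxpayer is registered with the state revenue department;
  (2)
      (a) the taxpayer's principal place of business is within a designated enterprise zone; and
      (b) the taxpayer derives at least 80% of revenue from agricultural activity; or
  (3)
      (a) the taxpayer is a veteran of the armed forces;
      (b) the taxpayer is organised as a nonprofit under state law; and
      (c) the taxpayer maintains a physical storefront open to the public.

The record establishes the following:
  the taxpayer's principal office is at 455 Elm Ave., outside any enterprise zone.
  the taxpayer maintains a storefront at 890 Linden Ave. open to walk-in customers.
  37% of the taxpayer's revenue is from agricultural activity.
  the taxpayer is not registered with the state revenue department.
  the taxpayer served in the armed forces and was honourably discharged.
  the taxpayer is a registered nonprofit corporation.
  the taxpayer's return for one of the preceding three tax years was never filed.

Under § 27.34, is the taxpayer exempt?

Yes — exempt.

(1) state-registered — not met.
(a) in enterprise zone — not satisfied.
(b) ≥80% agricultural — not met.
(2): F AND F → false.
(a) veteran — holds.
(b) nonprofit — satisfied.
(c) has storefront — met.
(3): T AND T AND T → true.
So Overall is satisfied (F OR F OR T).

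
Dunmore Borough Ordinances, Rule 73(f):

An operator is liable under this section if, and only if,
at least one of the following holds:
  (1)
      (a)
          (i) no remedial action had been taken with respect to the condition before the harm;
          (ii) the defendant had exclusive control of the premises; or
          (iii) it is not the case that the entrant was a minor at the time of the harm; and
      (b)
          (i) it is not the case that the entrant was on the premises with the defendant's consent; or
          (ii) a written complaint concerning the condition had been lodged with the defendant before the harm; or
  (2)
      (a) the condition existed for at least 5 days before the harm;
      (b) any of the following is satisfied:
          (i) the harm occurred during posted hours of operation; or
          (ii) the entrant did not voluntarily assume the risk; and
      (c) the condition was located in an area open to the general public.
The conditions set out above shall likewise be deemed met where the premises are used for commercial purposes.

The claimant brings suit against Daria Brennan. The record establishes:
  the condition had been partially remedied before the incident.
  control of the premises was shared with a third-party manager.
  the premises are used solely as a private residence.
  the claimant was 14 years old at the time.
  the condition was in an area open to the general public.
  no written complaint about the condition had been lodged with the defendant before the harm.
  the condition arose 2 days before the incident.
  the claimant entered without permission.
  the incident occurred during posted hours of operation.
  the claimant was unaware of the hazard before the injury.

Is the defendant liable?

(i) no remedial action — fails.
(ii) exclusive control — not satisfied.
(iii) not (entrant a minor) — not met.
(a) = F OR F OR F = false.
(i) not (consent to enter) — met.
(ii) complaint lodged — not met.
So (b) is satisfied (T OR F).
(1) = F AND T = false.
(a) condition ≥5 days old — not satisfied.
(i) during posted hours — met.
(ii) no assumed risk — satisfied.
(b) = T OR T = true.
(c) public area — holds.
(2): F AND T AND T → false.
Overall = F OR F = false.
Exception (commercial use) — not satisfied.
Result: main false OR exception false → false.

No — not liable.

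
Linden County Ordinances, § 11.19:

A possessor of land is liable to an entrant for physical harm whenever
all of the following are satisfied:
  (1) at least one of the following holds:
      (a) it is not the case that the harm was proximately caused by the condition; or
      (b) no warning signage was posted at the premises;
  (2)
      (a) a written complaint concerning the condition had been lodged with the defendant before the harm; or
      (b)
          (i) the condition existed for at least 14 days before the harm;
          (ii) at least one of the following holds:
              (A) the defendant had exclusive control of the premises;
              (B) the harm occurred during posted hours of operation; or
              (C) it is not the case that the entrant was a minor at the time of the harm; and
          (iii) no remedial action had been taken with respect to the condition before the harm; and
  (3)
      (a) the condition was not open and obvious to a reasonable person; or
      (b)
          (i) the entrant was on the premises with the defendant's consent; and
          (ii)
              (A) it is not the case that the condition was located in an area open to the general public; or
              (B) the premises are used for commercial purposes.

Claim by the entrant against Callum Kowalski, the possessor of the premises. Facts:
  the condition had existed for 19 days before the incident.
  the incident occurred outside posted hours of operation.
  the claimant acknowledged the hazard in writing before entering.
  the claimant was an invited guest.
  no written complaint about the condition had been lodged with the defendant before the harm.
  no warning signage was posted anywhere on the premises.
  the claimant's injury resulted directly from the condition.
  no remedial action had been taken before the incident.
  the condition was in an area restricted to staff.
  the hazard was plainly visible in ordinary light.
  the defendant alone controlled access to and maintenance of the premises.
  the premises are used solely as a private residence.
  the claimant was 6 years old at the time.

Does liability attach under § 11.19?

Yes — liable.

(a) not (proximate cause) — fails.
(b) no signage posted — satisfied.
(1): F OR T → true.
(a) complaint lodged — not satisfied.
(i) condition ≥14 days old — met.
(A) exclusive control — met.
(B) during posted hours — fails.
(C) not (entrant a minor) — not met.
So (ii) is satisfied (T OR F OR F).
(iii) no remedial action — satisfied.
(b) = T AND T AND T = true.
So (2) is satisfied (F OR T).
(a) not open/obvious — not met.
(i) consent to enter — holds.
(A) not (public area) — satisfied.
(B) commercial use — not met.
(ii): T OR F → true.
(b): T AND T → true.
(3): F OR T → true.
So Overall is satisfied (T AND T AND T).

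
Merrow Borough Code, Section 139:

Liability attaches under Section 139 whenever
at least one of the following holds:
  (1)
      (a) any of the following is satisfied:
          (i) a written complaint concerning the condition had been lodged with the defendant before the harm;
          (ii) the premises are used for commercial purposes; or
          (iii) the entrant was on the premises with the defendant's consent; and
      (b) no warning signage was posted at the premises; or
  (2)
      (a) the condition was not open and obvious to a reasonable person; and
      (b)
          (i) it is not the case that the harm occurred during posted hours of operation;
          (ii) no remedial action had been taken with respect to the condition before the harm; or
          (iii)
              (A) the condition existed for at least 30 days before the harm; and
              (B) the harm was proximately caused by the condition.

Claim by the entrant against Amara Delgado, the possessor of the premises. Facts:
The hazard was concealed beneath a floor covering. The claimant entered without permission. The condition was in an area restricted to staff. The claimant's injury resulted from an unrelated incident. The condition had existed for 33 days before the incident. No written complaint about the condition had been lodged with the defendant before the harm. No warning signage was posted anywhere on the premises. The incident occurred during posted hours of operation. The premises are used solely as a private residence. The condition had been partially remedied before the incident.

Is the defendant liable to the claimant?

(i) complaint lodged — not satisfied.
(ii) commercial use — fails.
(iii) consent to enter — fails.
So (a) is not satisfied (F OR F OR F).
(b) no signage posted — satisfied.
So (1) is not satisfied (F AND T).
(a) not open/obvious — holds.
(i) not (during posted hours) — not satisfied.
(ii) no remedial action — not met.
(A) condition ≥30 days old — holds.
(B) proximate cause — not met.
So (iii) is not satisfied (T AND F).
(b) = F OR F OR F = false.
(2): T AND F → false.
Overall = F OR F = false.

No — not liable.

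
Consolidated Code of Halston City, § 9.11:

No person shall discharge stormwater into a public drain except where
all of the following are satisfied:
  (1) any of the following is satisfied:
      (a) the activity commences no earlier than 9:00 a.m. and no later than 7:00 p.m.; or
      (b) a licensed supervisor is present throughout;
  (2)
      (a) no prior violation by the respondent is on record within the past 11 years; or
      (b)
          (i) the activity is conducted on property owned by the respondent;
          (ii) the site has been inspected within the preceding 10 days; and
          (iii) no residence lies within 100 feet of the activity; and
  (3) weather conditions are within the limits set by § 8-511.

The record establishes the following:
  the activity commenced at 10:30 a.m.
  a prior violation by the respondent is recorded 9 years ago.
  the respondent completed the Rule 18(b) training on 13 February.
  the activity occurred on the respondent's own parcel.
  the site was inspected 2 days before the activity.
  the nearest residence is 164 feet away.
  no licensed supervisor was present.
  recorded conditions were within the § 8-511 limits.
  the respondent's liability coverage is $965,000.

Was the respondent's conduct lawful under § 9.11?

Yes — lawful.

(a) start within hours — holds.
(b) supervisor present — fails.
So (1) is satisfied (T OR F).
(a) no prior violation — fails.
(i) own property — holds.
(ii) site inspected — met.
(iii) no residence in 100 ft — met.
(b) = T AND T AND T = true.
(2) = F OR T = true.
(3) weather ok — met.
Overall: T AND T AND T → true.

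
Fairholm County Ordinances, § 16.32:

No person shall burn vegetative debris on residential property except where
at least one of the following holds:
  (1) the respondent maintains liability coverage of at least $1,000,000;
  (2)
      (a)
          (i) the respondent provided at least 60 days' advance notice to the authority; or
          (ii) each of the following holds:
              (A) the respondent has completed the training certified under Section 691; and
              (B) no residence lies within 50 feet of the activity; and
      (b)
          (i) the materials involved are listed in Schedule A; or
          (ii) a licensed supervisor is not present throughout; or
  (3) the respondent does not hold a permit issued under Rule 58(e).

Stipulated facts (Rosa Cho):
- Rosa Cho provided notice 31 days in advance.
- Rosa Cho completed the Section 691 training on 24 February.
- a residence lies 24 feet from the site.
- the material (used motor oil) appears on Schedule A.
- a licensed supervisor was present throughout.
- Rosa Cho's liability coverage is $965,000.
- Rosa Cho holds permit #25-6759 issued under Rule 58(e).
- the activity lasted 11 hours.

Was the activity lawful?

(1) coverage ≥ $1,000,000 — not met.
(i) ≥60 days' notice — not satisfied.
(A) training certified — holds.
(B) no residence in 50 ft — fails.
(ii) = T AND F = false.
So (a) is not satisfied (F OR F).
(i) Schedule A material — met.
(ii) not (supervisor present) — not satisfied.
(b): T OR F → true.
(2) = F AND T = false.
(3) not (holds permit) — fails.
Overall = F OR F OR F = false.

No — unlawful.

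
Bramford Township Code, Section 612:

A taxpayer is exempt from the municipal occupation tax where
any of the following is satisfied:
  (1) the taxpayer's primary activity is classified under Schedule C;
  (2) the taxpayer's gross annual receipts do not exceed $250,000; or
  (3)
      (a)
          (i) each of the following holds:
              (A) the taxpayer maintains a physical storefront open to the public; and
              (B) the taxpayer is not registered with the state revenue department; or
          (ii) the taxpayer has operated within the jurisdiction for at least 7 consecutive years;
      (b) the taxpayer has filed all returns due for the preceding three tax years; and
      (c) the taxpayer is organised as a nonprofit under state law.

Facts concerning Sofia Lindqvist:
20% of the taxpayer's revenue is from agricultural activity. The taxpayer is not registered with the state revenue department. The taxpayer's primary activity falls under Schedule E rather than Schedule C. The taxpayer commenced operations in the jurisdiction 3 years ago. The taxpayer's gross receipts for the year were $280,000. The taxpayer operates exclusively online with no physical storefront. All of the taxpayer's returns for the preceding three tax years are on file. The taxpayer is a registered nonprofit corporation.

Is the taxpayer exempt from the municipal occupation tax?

(1) Schedule C activity — fails.
(2) receipts ≤ $250,000 — fails.
(A) has storefront — not satisfied.
(B) not (state-registered) — holds.
So (i) is not satisfied (F AND T).
(ii) ≥ 7 yrs in jurisdiction — not satisfied.
So (a) is not satisfied (F OR F).
(b) returns current — holds.
(c) nonprofit — holds.
(3) = F AND T AND T = false.
So Overall is not satisfied (F OR F OR F).

No — not exempt.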